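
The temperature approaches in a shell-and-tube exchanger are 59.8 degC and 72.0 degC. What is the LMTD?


LMTD = (dT1 - dT2) / ln(dT1/dT2)
= (59.8 - 72.0) / ln(59.8 / 72.0) = -12.2 / -0.18566 = 65.71

65.71 degC


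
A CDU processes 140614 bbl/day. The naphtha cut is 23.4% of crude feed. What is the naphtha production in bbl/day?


Crude throughput = 140614 bbl/day
Fraction yield = 23.4%
yield = throughput * fraction / 100
yield = 140614 * 23.4 / 100 = 32903.676

32903.676 bbl/day


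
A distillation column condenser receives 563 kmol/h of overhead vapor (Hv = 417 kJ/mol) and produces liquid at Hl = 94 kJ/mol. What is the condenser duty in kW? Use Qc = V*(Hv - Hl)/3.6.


Qc = 563 * (417 - 94) / 3.6 = 563 * 323 / 3.6 = 50510

50510 kW


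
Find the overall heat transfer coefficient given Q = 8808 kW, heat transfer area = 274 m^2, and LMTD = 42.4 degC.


From Q = U*A*LMTD, U = Q / (A * LMTD)
U = 8808 / (274 * 42.4) = 8808 / 11617.6 = 0.7582

0.7582 kW/(m^2*K)


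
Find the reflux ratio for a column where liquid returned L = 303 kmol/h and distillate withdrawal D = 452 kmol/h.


Reflux ratio definition: R = L / D (liquid returned / distillate withdrawn)
L = 303 kmol/h, D = 452 kmol/h
R = 303 / 452 = 0.6704

0.6704


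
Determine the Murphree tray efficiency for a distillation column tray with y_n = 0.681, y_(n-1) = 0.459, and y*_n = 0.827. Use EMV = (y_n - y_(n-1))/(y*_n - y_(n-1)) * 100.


Murphree vapor efficiency: EMV = (y_n - y_(n-1)) / (y*_n - y_(n-1)) * 100
EMV = (0.681 - 0.459) / (0.827 - 0.459) * 100 = 0.222 / 0.368 * 100 = 60.33

60.33 %


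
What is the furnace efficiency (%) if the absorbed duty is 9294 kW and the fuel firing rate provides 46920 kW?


Furnace efficiency = Q_absorbed / Q_fuel * 100
= 9294 / 46920 * 100 = 19.81

19.81 %


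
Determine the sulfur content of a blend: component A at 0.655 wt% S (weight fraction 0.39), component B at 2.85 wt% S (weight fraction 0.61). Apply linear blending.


Linear sulfur blending: S_blend = x1*S1 + x2*S2
Contribution 1: 0.39 * 0.655 = 0.25545 wt%
Contribution 2: 0.61 * 2.85 = 1.7385 wt%
S_blend = 0.25545 + 1.7385 = 1.99395

1.99395 wt%


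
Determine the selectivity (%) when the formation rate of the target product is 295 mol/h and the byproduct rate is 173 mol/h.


Selectivity = desired / (desired + undesired) * 100
Total products = 295 + 173 = 468 mol/h
S = 295 / 468 * 100
= 0.6303 * 100
= 63.03 %

63.03 %


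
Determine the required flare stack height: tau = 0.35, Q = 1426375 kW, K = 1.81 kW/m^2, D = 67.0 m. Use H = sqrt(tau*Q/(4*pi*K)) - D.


tau*Q/(4*pi*K) = 0.35 * 1426375 / (4 * pi * 1.81) = 21948.9
sqrt(21948.9) = 148.152
H = 148.152 - 67.0 = 81.15

81.15 m


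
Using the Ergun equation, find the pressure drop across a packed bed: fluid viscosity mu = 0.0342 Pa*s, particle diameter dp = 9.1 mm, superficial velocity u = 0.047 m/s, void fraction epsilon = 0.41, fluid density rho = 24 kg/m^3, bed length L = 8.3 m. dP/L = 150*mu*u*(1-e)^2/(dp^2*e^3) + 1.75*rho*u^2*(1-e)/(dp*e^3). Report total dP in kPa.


dp = 9.1 mm = 0.0091 m
Viscous term = 150*0.0342*0.047*(1-0.41)^2 / (0.0091^2*0.41^3) = 14705.7
Inertial term = 1.75*24*0.047^2*(1-0.41) / (0.0091*0.41^3) = 87.2779
dP/L = 14705.7 + 87.2779 = 14793 Pa/m
dP = 14793 * 8.3 / 1000 = 122.8 kPa

122.8 kPa


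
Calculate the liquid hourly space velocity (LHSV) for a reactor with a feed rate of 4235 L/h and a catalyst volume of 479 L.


LHSV = volumetric feed rate / catalyst volume
= 4235 L/h / 479 L
= 8.841 h^-1

8.841 h^-1


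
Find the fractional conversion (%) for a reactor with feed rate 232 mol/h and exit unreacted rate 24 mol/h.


X = (F_in - F_out) / F_in * 100
Moles reacted = 232 - 24 = 208
X = 208 / 232 * 100
= 0.8966 * 100
= 89.66 %

89.66 %


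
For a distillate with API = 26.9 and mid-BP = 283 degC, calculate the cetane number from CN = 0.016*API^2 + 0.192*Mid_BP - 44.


CN = 0.016 * 26.9^2 + 0.192 * 283 - 44
CN = 11.57776 + 54.336 - 44 = 21.91376

21.91376


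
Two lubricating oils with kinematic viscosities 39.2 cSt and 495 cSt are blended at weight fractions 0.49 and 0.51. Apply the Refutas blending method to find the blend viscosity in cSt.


Refutas method: VBN_i = 14.534*ln(ln(visc_i + 0.8)) + 10.975, blended linearly by mass fraction; since VBN is linear in VBI_i = ln(ln(visc_i + 0.8)) and the fractions sum to 1, blend VBI directly: visc = exp(exp(VBI_blend)) - 0.8
VBI_1 = ln(ln(39.2 + 0.8)) = 1.30532
VBI_2 = ln(ln(495 + 0.8)) = 1.82554
VBI_blend = 0.49 * 1.30532 + 0.51 * 1.82554 = 1.57063
visc_blend = exp(exp(1.57063)) - 0.8 = 121.9

121.9 cSt


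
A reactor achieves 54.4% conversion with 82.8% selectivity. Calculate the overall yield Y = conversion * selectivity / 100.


Overall yield = conversion (%) * selectivity (%) / 100
Conversion = 54.4%, Selectivity = 82.8%
Y = 54.4 * 82.8 / 100
= 45.0432 %

45.0432 %


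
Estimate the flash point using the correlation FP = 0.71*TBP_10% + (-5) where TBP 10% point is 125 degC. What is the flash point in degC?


FP = 0.71 * 125 + (-5) = 83.75

83.75 degC


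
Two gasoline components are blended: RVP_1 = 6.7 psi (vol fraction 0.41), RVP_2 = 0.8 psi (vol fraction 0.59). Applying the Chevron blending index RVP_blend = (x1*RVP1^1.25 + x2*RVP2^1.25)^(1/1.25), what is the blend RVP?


Chevron index: RVP_blend = (sum xi*RVPi^1.25)^(1/1.25)
RVP^1.25 terms: 0.41 * 6.7^1.25 + 0.59 * 0.8^1.25 = 4.86593
RVP_blend = 4.86593^(1/1.25) = 3.546

3.546 psi


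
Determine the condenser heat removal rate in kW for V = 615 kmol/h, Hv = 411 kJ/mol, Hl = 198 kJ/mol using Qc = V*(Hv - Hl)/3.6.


Qc = 615 * (411 - 198) / 3.6 = 615 * 213 / 3.6 = 36390

36390 kW


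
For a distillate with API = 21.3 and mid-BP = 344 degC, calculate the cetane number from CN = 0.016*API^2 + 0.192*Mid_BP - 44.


CN = 0.016 * 21.3^2 + 0.192 * 344 - 44
CN = 7.25904 + 66.048 - 44 = 29.30704

29.30704


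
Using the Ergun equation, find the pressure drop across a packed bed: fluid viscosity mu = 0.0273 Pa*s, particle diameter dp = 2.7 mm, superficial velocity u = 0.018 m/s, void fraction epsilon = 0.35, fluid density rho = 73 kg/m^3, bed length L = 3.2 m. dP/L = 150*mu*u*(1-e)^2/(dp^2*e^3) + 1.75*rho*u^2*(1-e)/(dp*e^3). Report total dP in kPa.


dp = 2.7 mm = 0.0027 m
Viscous term = 150*0.0273*0.018*(1-0.35)^2 / (0.0027^2*0.35^3) = 99637.2
Inertial term = 1.75*73*0.018^2*(1-0.35) / (0.0027*0.35^3) = 232.408
dP/L = 99637.2 + 232.408 = 99869.6 Pa/m
dP = 99869.6 * 3.2 / 1000 = 319.6 kPa

319.6 kPa


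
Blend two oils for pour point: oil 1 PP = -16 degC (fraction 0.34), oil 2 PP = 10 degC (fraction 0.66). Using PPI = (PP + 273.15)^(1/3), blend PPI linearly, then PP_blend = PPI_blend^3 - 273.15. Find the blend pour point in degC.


PPI_1 = (-16 + 273.15)^(1/3) = 6.359098
PPI_2 = (10 + 273.15)^(1/3) = 6.566574
PPI_blend = 0.34 * 6.359098 + 0.66 * 6.566574 = 6.496032
PP_blend = 6.496032^3 - 273.15 = 274.1224 - 273.15 = 0.97

0.97 degC


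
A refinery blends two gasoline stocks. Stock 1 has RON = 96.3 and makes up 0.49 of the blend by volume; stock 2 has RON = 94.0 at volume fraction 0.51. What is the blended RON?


Linear blending: RON_blend = sum(vi * RONi)
Contribution 1: 0.49 * 96.3 = 47.187
Contribution 2: 0.51 * 94.0 = 47.94
RON_blend = 47.187 + 47.94 = 95.127

95.127


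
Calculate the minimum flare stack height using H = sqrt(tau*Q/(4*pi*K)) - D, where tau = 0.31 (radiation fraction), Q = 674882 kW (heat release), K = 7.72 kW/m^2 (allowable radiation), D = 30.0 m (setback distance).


tau*Q/(4*pi*K) = 0.31 * 674882 / (4 * pi * 7.72) = 2156.56
sqrt(2156.56) = 46.4388
H = 46.4388 - 30.0 = 16.44

16.44 m


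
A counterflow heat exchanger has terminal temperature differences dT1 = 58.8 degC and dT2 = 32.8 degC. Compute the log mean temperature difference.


LMTD = (dT1 - dT2) / ln(dT1/dT2)
= (58.8 - 32.8) / ln(58.8 / 32.8) = 26 / 0.583713 = 44.54

44.54 degC


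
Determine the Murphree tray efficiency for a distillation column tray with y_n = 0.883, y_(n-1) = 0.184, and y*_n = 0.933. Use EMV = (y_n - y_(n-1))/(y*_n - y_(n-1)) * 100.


Murphree vapor efficiency: EMV = (y_n - y_(n-1)) / (y*_n - y_(n-1)) * 100
EMV = (0.883 - 0.184) / (0.933 - 0.184) * 100 = 0.699 / 0.749 * 100 = 93.32

93.32 %


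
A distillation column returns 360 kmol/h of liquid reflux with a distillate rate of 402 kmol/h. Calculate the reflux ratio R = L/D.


Reflux ratio definition: R = L / D (liquid returned / distillate withdrawn)
L = 360 kmol/h, D = 402 kmol/h
R = 360 / 402 = 0.8955

0.8955


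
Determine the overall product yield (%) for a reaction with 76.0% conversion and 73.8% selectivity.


Overall yield = conversion (%) * selectivity (%) / 100
Conversion = 76.0%, Selectivity = 73.8%
Y = 76.0 * 73.8 / 100
= 56.088 %

56.088 %


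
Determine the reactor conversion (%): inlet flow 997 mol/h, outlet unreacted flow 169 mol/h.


X = (F_in - F_out) / F_in * 100
Moles reacted = 997 - 169 = 828
X = 828 / 997 * 100
= 0.8305 * 100
= 83.05 %

83.05 %


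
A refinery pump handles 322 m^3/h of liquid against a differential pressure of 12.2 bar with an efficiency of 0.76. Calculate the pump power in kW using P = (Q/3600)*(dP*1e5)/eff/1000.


Q = 322 / 3600 = 0.0894444 m^3/s
P = 0.0894444 * (12.2 * 1e5) / 0.76 / 1000 = 143.6

143.6 kW


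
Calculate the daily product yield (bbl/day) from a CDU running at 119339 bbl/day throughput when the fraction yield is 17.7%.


Crude throughput = 119339 bbl/day
Fraction yield = 17.7%
yield = throughput * fraction / 100
yield = 119339 * 17.7 / 100 = 21123.003

21123.003 bbl/day


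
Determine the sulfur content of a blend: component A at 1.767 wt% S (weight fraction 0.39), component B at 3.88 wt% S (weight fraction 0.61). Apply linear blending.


Linear sulfur blending: S_blend = x1*S1 + x2*S2
Contribution 1: 0.39 * 1.767 = 0.68913 wt%
Contribution 2: 0.61 * 3.88 = 2.3668 wt%
S_blend = 0.68913 + 2.3668 = 3.05593

3.05593 wt%


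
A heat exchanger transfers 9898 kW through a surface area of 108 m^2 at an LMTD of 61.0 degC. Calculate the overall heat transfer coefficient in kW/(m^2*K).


From Q = U*A*LMTD, U = Q / (A * LMTD)
U = 9898 / (108 * 61.0) = 9898 / 6588 = 1.502

1.502 kW/(m^2*K)


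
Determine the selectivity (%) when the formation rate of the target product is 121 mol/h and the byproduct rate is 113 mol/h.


Selectivity = desired / (desired + undesired) * 100
Total products = 121 + 113 = 234 mol/h
S = 121 / 234 * 100
= 0.5171 * 100
= 51.71 %

51.71 %


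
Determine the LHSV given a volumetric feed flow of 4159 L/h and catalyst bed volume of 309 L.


LHSV = volumetric feed rate / catalyst volume
= 4159 L/h / 309 L
= 13.46 h^-1

13.46 h^-1


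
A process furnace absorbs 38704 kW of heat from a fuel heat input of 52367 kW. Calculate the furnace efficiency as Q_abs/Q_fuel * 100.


Furnace efficiency = Q_absorbed / Q_fuel * 100
= 38704 / 52367 * 100 = 73.91

73.91 %


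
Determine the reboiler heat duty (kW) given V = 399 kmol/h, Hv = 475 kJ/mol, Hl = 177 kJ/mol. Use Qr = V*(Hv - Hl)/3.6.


Qr = 399 * (475 - 177) / 3.6 = 399 * 298 / 3.6 = 33030

33030 kW


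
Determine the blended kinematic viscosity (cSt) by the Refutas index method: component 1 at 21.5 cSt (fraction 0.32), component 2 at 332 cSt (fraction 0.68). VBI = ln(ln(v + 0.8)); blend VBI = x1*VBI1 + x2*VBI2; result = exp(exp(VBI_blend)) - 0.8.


Refutas method: VBN_i = 14.534*ln(ln(visc_i + 0.8)) + 10.975, blended linearly by mass fraction; since VBN is linear in VBI_i = ln(ln(visc_i + 0.8)) and the fractions sum to 1, blend VBI directly: visc = exp(exp(VBI_blend)) - 0.8
VBI_1 = ln(ln(21.5 + 0.8)) = 1.13288
VBI_2 = ln(ln(332 + 0.8)) = 1.75916
VBI_blend = 0.32 * 1.13288 + 0.68 * 1.75916 = 1.55875
visc_blend = exp(exp(1.55875)) - 0.8 = 115.1

115.1 cSt


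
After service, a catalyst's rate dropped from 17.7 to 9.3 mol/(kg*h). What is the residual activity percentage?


Activity (%) = (rate_used / rate_fresh) * 100
rate_used = 9.3, rate_fresh = 17.7
= (9.3 / 17.7) * 100
= 0.5254 * 100 = 52.54

52.54 %


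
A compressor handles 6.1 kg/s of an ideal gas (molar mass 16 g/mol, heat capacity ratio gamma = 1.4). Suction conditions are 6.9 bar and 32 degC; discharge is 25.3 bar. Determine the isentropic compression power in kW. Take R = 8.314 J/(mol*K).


Isentropic work: W = m*(gamma/(gamma-1))*(R*T1/MW)*((P2/P1)^((gamma-1)/gamma) - 1)
T1 = 32 + 273.15 = 305.15 K
Pressure ratio = 25.3 / 6.9 = 3.66667
Exponent = (1.4 - 1)/1.4 = 0.285714
(P2/P1)^exp - 1 = 3.66667^0.285714 - 1 = 0.449507
W = 6.1 * 1.4 / 0.4 * 8.314 * 305.15 / 16 * 0.449507 = 1522

1522 kW


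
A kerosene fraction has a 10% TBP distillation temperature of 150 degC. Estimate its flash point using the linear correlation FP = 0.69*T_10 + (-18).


FP = 0.69 * 150 + (-18) = 85.5

85.5 degC


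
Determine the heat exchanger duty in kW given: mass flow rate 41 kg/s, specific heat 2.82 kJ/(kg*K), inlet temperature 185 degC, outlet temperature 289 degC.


Q = m_dot * cp * delta_T
delta_T = 289 - 185 = 104 K
Q = 41 * 2.82 * 104
= 115.62 * 104
= 12024.48 kW

12024.48 kW


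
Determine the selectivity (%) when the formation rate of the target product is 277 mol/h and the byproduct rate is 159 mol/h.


Selectivity = desired / (desired + undesired) * 100
Total products = 277 + 159 = 436 mol/h
S = 277 / 436 * 100
= 0.6353 * 100
= 63.53 %

63.53 %


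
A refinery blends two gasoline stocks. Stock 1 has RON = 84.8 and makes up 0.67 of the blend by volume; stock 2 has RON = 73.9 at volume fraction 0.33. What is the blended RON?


Linear blending: RON_blend = sum(vi * RONi)
Contribution 1: 0.67 * 84.8 = 56.816
Contribution 2: 0.33 * 73.9 = 24.387
RON_blend = 56.816 + 24.387 = 81.203

81.203


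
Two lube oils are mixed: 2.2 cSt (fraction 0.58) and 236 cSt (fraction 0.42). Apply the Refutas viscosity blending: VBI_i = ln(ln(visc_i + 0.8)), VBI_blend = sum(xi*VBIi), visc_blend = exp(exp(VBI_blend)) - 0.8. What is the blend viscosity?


Refutas method: VBN_i = 14.534*ln(ln(visc_i + 0.8)) + 10.975, blended linearly by mass fraction; since VBN is linear in VBI_i = ln(ln(visc_i + 0.8)) and the fractions sum to 1, blend VBI directly: visc = exp(exp(VBI_blend)) - 0.8
VBI_1 = ln(ln(2.2 + 0.8)) = 0.0940478
VBI_2 = ln(ln(236 + 0.8)) = 1.69877
VBI_blend = 0.58 * 0.0940478 + 0.42 * 1.69877 = 0.768031
visc_blend = exp(exp(0.768031)) - 0.8 = 7.832

7.832 cSt


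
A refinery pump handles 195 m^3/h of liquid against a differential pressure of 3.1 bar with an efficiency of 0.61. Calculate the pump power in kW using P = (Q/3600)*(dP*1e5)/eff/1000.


Q = 195 / 3600 = 0.0541667 m^3/s
P = 0.0541667 * (3.1 * 1e5) / 0.61 / 1000 = 27.53

27.53 kW


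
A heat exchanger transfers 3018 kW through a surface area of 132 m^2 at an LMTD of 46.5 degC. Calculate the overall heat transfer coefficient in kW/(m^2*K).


From Q = U*A*LMTD, U = Q / (A * LMTD)
U = 3018 / (132 * 46.5) = 3018 / 6138 = 0.4917

0.4917 kW/(m^2*K)


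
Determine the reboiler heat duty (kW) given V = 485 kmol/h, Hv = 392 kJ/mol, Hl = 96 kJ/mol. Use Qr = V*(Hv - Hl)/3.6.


Qr = 485 * (392 - 96) / 3.6 = 485 * 296 / 3.6 = 39880

39880 kW


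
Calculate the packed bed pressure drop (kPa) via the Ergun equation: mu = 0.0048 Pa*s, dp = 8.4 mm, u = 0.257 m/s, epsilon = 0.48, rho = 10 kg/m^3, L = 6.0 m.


dp = 8.4 mm = 0.0084 m
Viscous term = 150*0.0048*0.257*(1-0.48)^2 / (0.0084^2*0.48^3) = 6411.95
Inertial term = 1.75*10*0.257^2*(1-0.48) / (0.0084*0.48^3) = 647.001
dP/L = 6411.95 + 647.001 = 7058.95 Pa/m
dP = 7058.95 * 6.0 / 1000 = 42.35 kPa

42.35 kPa


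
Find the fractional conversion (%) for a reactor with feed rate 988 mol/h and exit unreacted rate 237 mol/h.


X = (F_in - F_out) / F_in * 100
Moles reacted = 988 - 237 = 751
X = 751 / 988 * 100
= 0.7601 * 100
= 76.01 %

76.01 %


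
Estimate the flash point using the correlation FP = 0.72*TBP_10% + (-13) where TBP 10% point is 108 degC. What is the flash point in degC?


FP = 0.72 * 108 + (-13) = 64.76

64.76 degC


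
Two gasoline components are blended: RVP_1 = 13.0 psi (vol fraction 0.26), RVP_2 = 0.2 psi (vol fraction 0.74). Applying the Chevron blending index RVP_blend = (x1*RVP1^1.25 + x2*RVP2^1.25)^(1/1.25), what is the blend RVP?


Chevron index: RVP_blend = (sum xi*RVPi^1.25)^(1/1.25)
RVP^1.25 terms: 0.26 * 13.0^1.25 + 0.74 * 0.2^1.25 = 6.51702
RVP_blend = 6.51702^(1/1.25) = 4.480

4.480 psi


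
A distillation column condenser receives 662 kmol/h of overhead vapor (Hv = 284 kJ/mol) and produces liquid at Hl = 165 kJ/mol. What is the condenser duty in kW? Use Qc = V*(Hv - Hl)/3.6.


Qc = 662 * (284 - 165) / 3.6 = 662 * 119 / 3.6 = 21880

21880 kW


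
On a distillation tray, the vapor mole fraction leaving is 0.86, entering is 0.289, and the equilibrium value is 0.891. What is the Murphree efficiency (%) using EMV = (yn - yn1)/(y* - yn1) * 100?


Murphree vapor efficiency: EMV = (y_n - y_(n-1)) / (y*_n - y_(n-1)) * 100
EMV = (0.86 - 0.289) / (0.891 - 0.289) * 100 = 0.571 / 0.602 * 100 = 94.85

94.85 %


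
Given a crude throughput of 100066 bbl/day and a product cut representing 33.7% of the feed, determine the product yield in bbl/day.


Crude throughput = 100066 bbl/day
Fraction yield = 33.7%
yield = throughput * fraction / 100
yield = 100066 * 33.7 / 100 = 33722.242

33722.242 bbl/day


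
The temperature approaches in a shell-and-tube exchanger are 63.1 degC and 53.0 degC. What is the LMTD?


LMTD = (dT1 - dT2) / ln(dT1/dT2)
= (63.1 - 53.0) / ln(63.1 / 53.0) = 10.1 / 0.174429 = 57.90

57.90 degC


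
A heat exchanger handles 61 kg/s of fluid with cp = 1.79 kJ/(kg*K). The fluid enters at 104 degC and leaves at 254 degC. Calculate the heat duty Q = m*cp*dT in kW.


Q = m_dot * cp * delta_T
delta_T = 254 - 104 = 150 K
Q = 61 * 1.79 * 150
= 109.19 * 150
= 16378.5 kW

16378.5 kW


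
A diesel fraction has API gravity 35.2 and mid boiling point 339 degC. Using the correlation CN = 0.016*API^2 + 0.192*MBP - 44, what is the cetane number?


CN = 0.016 * 35.2^2 + 0.192 * 339 - 44
CN = 19.82464 + 65.088 - 44 = 40.91264

40.91264


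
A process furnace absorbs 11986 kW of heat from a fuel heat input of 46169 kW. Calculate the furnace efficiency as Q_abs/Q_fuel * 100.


Furnace efficiency = Q_absorbed / Q_fuel * 100
= 11986 / 46169 * 100 = 25.96

25.96 %


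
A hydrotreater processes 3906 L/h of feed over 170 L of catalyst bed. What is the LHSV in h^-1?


LHSV = volumetric feed rate / catalyst volume
= 3906 L/h / 170 L
= 22.98 h^-1

22.98 h^-1


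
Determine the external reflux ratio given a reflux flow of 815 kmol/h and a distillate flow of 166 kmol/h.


Reflux ratio definition: R = L / D (liquid returned / distillate withdrawn)
L = 815 kmol/h, D = 166 kmol/h
R = 815 / 166 = 4.910

4.910


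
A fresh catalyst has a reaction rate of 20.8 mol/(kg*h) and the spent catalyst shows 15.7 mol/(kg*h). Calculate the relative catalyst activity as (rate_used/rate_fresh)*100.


Activity (%) = (rate_used / rate_fresh) * 100
rate_used = 15.7, rate_fresh = 20.8
= (15.7 / 20.8) * 100
= 0.7548 * 100 = 75.48

75.48 %


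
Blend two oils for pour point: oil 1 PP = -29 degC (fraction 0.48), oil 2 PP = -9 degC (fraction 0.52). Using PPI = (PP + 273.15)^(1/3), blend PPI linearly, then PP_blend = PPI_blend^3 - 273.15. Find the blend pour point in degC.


PPI_1 = (-29 + 273.15)^(1/3) = 6.25008
PPI_2 = (-9 + 273.15)^(1/3) = 6.416283
PPI_blend = 0.48 * 6.25008 + 0.52 * 6.416283 = 6.336506
PP_blend = 6.336506^3 - 273.15 = 254.419 - 273.15 = -18.73

-18.73 degC


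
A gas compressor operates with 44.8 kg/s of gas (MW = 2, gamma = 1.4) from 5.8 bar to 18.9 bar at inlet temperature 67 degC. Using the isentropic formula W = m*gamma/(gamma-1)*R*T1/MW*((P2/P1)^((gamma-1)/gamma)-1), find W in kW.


Isentropic work: W = m*(gamma/(gamma-1))*(R*T1/MW)*((P2/P1)^((gamma-1)/gamma) - 1)
T1 = 67 + 273.15 = 340.15 K
Pressure ratio = 18.9 / 5.8 = 3.25862
Exponent = (1.4 - 1)/1.4 = 0.285714
(P2/P1)^exp - 1 = 3.25862^0.285714 - 1 = 0.401461
W = 44.8 * 1.4 / 0.4 * 8.314 * 340.15 / 2 * 0.401461 = 89010

89010 kW


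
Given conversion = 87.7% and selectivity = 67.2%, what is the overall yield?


Overall yield = conversion (%) * selectivity (%) / 100
Conversion = 87.7%, Selectivity = 67.2%
Y = 87.7 * 67.2 / 100
= 58.9344 %

58.9344 %


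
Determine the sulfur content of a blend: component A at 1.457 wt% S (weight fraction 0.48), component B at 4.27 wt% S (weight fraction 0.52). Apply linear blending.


Linear sulfur blending: S_blend = x1*S1 + x2*S2
Contribution 1: 0.48 * 1.457 = 0.69936 wt%
Contribution 2: 0.52 * 4.27 = 2.2204 wt%
S_blend = 0.69936 + 2.2204 = 2.91976

2.91976 wt%


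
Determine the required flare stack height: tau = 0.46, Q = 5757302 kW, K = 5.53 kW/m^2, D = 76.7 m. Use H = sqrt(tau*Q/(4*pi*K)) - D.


tau*Q/(4*pi*K) = 0.46 * 5757302 / (4 * pi * 5.53) = 38110.3
sqrt(38110.3) = 195.219
H = 195.219 - 76.7 = 118.5

118.5 m


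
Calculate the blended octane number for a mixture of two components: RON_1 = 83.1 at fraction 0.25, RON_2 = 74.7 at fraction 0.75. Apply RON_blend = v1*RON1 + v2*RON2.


Linear blending: RON_blend = sum(vi * RONi)
Contribution 1: 0.25 * 83.1 = 20.775
Contribution 2: 0.75 * 74.7 = 56.025
RON_blend = 20.775 + 56.025 = 76.8

76.8


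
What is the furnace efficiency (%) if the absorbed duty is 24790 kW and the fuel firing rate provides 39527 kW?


Furnace efficiency = Q_absorbed / Q_fuel * 100
= 24790 / 39527 * 100 = 62.72

62.72 %


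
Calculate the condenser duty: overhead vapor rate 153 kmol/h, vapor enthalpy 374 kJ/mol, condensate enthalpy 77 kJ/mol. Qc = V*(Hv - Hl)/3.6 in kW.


Qc = 153 * (374 - 77) / 3.6 = 153 * 297 / 3.6 = 12620

12620 kW


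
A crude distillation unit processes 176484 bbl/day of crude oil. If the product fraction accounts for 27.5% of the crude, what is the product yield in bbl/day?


Crude throughput = 176484 bbl/day
Fraction yield = 27.5%
yield = throughput * fraction / 100
yield = 176484 * 27.5 / 100 = 48533.1

48533.1 bbl/day


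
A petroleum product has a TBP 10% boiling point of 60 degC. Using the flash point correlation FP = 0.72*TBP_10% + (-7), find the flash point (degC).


FP = 0.72 * 60 + (-7) = 36.2

36.2 degC


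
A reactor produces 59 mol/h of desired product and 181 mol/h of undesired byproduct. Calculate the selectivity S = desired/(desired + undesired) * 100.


Selectivity = desired / (desired + undesired) * 100
Total products = 59 + 181 = 240 mol/h
S = 59 / 240 * 100
= 0.2458 * 100
= 24.58 %

24.58 %


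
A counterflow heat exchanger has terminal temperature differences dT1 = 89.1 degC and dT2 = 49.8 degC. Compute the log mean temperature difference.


LMTD = (dT1 - dT2) / ln(dT1/dT2)
= (89.1 - 49.8) / ln(89.1 / 49.8) = 39.3 / 0.581744 = 67.56

67.56 degC


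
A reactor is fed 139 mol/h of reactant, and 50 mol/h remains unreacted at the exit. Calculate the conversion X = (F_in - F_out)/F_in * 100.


X = (F_in - F_out) / F_in * 100
Moles reacted = 139 - 50 = 89
X = 89 / 139 * 100
= 0.6403 * 100
= 64.03 %

64.03 %


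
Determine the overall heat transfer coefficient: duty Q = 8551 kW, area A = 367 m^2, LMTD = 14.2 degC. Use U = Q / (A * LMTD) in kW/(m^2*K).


From Q = U*A*LMTD, U = Q / (A * LMTD)
U = 8551 / (367 * 14.2) = 8551 / 5211.4 = 1.641

1.641 kW/(m^2*K)


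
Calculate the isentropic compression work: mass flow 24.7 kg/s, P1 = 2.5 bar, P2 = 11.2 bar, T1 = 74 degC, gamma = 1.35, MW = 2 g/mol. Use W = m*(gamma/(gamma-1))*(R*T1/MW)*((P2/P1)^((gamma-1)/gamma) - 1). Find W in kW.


Isentropic work: W = m*(gamma/(gamma-1))*(R*T1/MW)*((P2/P1)^((gamma-1)/gamma) - 1)
T1 = 74 + 273.15 = 347.15 K
Pressure ratio = 11.2 / 2.5 = 4.48
Exponent = (1.35 - 1)/1.35 = 0.259259
(P2/P1)^exp - 1 = 4.48^0.259259 - 1 = 0.475196
W = 24.7 * 1.35 / 0.35 * 8.314 * 347.15 / 2 * 0.475196 = 65330

65330 kW


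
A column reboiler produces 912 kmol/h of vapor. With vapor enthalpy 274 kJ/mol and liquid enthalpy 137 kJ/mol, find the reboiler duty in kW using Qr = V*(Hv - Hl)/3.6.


Qr = 912 * (274 - 137) / 3.6 = 912 * 137 / 3.6 = 34710

34710 kW


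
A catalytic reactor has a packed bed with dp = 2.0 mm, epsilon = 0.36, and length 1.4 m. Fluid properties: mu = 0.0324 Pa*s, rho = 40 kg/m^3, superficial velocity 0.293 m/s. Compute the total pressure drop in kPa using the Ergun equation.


dp = 2.0 mm = 0.002 m
Viscous term = 150*0.0324*0.293*(1-0.36)^2 / (0.002^2*0.36^3) = 3125330
Inertial term = 1.75*40*0.293^2*(1-0.36) / (0.002*0.36^3) = 41216.9
dP/L = 3125330 + 41216.9 = 3166550 Pa/m
dP = 3166550 * 1.4 / 1000 = 4433 kPa

4433 kPa


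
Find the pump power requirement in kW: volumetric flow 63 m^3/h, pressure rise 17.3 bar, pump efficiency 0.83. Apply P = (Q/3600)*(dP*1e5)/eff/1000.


Q = 63 / 3600 = 0.0175 m^3/s
P = 0.0175 * (17.3 * 1e5) / 0.83 / 1000 = 36.48

36.48 kW


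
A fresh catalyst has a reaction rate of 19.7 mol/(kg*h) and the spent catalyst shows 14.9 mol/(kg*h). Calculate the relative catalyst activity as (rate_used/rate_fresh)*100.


Activity (%) = (rate_used / rate_fresh) * 100
rate_used = 14.9, rate_fresh = 19.7
= (14.9 / 19.7) * 100
= 0.7563 * 100 = 75.63

75.63 %


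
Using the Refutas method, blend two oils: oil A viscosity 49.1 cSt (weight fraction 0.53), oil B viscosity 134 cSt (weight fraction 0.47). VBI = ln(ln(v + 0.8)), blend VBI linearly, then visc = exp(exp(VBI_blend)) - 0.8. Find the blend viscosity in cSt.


Refutas method: VBN_i = 14.534*ln(ln(visc_i + 0.8)) + 10.975, blended linearly by mass fraction; since VBN is linear in VBI_i = ln(ln(visc_i + 0.8)) and the fractions sum to 1, blend VBI directly: visc = exp(exp(VBI_blend)) - 0.8
VBI_1 = ln(ln(49.1 + 0.8)) = 1.36354
VBI_2 = ln(ln(134 + 0.8)) = 1.59001
VBI_blend = 0.53 * 1.36354 + 0.47 * 1.59001 = 1.46998
visc_blend = exp(exp(1.46998)) - 0.8 = 76.61

76.61 cSt


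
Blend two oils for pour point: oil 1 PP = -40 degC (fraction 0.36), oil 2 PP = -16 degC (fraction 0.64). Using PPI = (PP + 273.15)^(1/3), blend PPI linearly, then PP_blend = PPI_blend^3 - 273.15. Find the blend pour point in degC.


PPI_1 = (-40 + 273.15)^(1/3) = 6.15477
PPI_2 = (-16 + 273.15)^(1/3) = 6.359098
PPI_blend = 0.36 * 6.15477 + 0.64 * 6.359098 = 6.28554
PP_blend = 6.28554^3 - 273.15 = 248.3292 - 273.15 = -24.82

-24.82 degC


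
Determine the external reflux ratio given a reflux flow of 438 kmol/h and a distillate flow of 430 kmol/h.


Reflux ratio definition: R = L / D (liquid returned / distillate withdrawn)
L = 438 kmol/h, D = 430 kmol/h
R = 438 / 430 = 1.019

1.019


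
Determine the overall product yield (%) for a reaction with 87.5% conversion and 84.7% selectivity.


Overall yield = conversion (%) * selectivity (%) / 100
Conversion = 87.5%, Selectivity = 84.7%
Y = 87.5 * 84.7 / 100
= 74.1125 %

74.1125 %


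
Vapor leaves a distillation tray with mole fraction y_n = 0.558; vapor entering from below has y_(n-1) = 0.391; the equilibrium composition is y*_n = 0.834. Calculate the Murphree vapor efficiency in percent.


Murphree vapor efficiency: EMV = (y_n - y_(n-1)) / (y*_n - y_(n-1)) * 100
EMV = (0.558 - 0.391) / (0.834 - 0.391) * 100 = 0.167 / 0.443 * 100 = 37.70

37.70 %


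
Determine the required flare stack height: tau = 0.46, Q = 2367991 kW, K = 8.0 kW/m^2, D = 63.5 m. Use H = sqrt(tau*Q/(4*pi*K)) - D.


tau*Q/(4*pi*K) = 0.46 * 2367991 / (4 * pi * 8.0) = 10835.2
sqrt(10835.2) = 104.092
H = 104.092 - 63.5 = 40.59

40.59 m


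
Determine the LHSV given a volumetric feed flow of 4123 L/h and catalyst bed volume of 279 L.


LHSV = volumetric feed rate / catalyst volume
= 4123 L/h / 279 L
= 14.78 h^-1

14.78 h^-1


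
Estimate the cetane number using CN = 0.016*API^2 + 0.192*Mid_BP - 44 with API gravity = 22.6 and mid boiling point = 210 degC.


CN = 0.016 * 22.6^2 + 0.192 * 210 - 44
CN = 8.17216 + 40.32 - 44 = 4.49216

4.49216


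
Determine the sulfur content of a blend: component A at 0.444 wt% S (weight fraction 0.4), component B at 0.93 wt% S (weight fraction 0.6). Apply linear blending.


Linear sulfur blending: S_blend = x1*S1 + x2*S2
Contribution 1: 0.4 * 0.444 = 0.1776 wt%
Contribution 2: 0.6 * 0.93 = 0.558 wt%
S_blend = 0.1776 + 0.558 = 0.7356

0.7356 wt%


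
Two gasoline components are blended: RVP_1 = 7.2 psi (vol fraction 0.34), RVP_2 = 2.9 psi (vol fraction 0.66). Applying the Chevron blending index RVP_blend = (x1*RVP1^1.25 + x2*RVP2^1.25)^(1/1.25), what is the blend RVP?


Chevron index: RVP_blend = (sum xi*RVPi^1.25)^(1/1.25)
RVP^1.25 terms: 0.34 * 7.2^1.25 + 0.66 * 2.9^1.25 = 6.50771
RVP_blend = 6.50771^(1/1.25) = 4.474

4.474 psi


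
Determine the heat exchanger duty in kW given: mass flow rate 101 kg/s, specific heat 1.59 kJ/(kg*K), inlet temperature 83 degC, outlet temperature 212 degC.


Q = m_dot * cp * delta_T
delta_T = 212 - 83 = 129 K
Q = 101 * 1.59 * 129
= 160.59 * 129
= 20716.11 kW

20716.11 kW


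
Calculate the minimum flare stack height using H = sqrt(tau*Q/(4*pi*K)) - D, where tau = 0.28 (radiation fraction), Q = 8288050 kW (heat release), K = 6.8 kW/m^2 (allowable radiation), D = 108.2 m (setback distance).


tau*Q/(4*pi*K) = 0.28 * 8288050 / (4 * pi * 6.8) = 27157.6
sqrt(27157.6) = 164.796
H = 164.796 - 108.2 = 56.60

56.60 m


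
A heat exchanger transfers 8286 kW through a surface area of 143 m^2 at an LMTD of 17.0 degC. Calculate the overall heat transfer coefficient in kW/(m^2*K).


From Q = U*A*LMTD, U = Q / (A * LMTD)
U = 8286 / (143 * 17.0) = 8286 / 2431 = 3.408

3.408 kW/(m^2*K)


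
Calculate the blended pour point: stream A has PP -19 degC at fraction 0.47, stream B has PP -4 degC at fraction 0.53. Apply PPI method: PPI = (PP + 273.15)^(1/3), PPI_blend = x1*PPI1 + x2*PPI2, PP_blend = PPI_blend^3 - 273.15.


PPI_1 = (-19 + 273.15)^(1/3) = 6.334272
PPI_2 = (-4 + 273.15)^(1/3) = 6.456514
PPI_blend = 0.47 * 6.334272 + 0.53 * 6.456514 = 6.39906
PP_blend = 6.39906^3 - 273.15 = 262.0285 - 273.15 = -11.12

-11.12 degC


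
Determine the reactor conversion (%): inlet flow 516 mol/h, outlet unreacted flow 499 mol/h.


X = (F_in - F_out) / F_in * 100
Moles reacted = 516 - 499 = 17
X = 17 / 516 * 100
= 0.03295 * 100
= 3.295 %

3.295 %


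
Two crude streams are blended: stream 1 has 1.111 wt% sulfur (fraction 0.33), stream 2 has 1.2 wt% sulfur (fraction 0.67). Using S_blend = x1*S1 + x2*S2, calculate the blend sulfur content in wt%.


Linear sulfur blending: S_blend = x1*S1 + x2*S2
Contribution 1: 0.33 * 1.111 = 0.36663 wt%
Contribution 2: 0.67 * 1.2 = 0.804 wt%
S_blend = 0.36663 + 0.804 = 1.17063

1.17063 wt%


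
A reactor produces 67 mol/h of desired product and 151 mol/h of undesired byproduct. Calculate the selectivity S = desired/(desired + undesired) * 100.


Selectivity = desired / (desired + undesired) * 100
Total products = 67 + 151 = 218 mol/h
S = 67 / 218 * 100
= 0.3073 * 100
= 30.73 %

30.73 %


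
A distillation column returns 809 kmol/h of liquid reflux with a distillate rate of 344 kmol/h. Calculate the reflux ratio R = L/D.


Reflux ratio definition: R = L / D (liquid returned / distillate withdrawn)
L = 809 kmol/h, D = 344 kmol/h
R = 809 / 344 = 2.352

2.352


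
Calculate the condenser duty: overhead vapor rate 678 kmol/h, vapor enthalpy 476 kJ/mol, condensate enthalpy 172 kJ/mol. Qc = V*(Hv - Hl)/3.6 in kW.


Qc = 678 * (476 - 172) / 3.6 = 678 * 304 / 3.6 = 57250

57250 kW


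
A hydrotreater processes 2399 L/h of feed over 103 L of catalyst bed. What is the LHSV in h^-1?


LHSV = volumetric feed rate / catalyst volume
= 2399 L/h / 103 L
= 23.29 h^-1

23.29 h^-1


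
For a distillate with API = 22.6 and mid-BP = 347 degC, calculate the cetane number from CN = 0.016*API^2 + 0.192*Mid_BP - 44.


CN = 0.016 * 22.6^2 + 0.192 * 347 - 44
CN = 8.17216 + 66.624 - 44 = 30.79616

30.79616


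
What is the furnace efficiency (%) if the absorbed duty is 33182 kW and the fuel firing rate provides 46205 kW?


Furnace efficiency = Q_absorbed / Q_fuel * 100
= 33182 / 46205 * 100 = 71.81

71.81 %


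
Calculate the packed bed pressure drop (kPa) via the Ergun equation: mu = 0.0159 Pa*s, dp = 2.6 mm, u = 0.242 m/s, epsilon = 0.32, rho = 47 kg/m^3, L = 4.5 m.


dp = 2.6 mm = 0.0026 m
Viscous term = 150*0.0159*0.242*(1-0.32)^2 / (0.0026^2*0.32^3) = 1204830
Inertial term = 1.75*47*0.242^2*(1-0.32) / (0.0026*0.32^3) = 38446.1
dP/L = 1204830 + 38446.1 = 1243280 Pa/m
dP = 1243280 * 4.5 / 1000 = 5595 kPa

5595 kPa


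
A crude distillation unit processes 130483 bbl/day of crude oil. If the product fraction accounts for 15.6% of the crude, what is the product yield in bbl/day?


Crude throughput = 130483 bbl/day
Fraction yield = 15.6%
yield = throughput * fraction / 100
yield = 130483 * 15.6 / 100 = 20355.348

20355.348 bbl/day


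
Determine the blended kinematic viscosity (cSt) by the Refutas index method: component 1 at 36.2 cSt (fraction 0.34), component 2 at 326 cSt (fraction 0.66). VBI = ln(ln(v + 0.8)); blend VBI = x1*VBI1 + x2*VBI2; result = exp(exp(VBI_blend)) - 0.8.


Refutas method: VBN_i = 14.534*ln(ln(visc_i + 0.8)) + 10.975, blended linearly by mass fraction; since VBN is linear in VBI_i = ln(ln(visc_i + 0.8)) and the fractions sum to 1, blend VBI directly: visc = exp(exp(VBI_blend)) - 0.8
VBI_1 = ln(ln(36.2 + 0.8)) = 1.28396
VBI_2 = ln(ln(326 + 0.8)) = 1.75602
VBI_blend = 0.34 * 1.28396 + 0.66 * 1.75602 = 1.59552
visc_blend = exp(exp(1.59552)) - 0.8 = 137.7

137.7 cSt


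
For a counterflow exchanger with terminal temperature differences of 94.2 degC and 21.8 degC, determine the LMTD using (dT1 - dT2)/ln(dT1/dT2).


LMTD = (dT1 - dT2) / ln(dT1/dT2)
= (94.2 - 21.8) / ln(94.2 / 21.8) = 72.4 / 1.46351 = 49.47

49.47 degC


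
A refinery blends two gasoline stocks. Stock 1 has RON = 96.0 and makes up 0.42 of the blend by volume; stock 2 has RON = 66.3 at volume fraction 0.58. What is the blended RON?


Linear blending: RON_blend = sum(vi * RONi)
Contribution 1: 0.42 * 96.0 = 40.32
Contribution 2: 0.58 * 66.3 = 38.454
RON_blend = 40.32 + 38.454 = 78.774

78.774


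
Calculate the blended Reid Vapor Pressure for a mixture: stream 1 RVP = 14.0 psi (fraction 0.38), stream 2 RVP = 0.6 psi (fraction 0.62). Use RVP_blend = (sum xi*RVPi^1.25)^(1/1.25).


Chevron index: RVP_blend = (sum xi*RVPi^1.25)^(1/1.25)
RVP^1.25 terms: 0.38 * 14.0^1.25 + 0.62 * 0.6^1.25 = 10.6181
RVP_blend = 10.6181^(1/1.25) = 6.620

6.620 psi


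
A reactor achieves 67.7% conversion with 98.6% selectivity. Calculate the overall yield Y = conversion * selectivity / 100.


Overall yield = conversion (%) * selectivity (%) / 100
Conversion = 67.7%, Selectivity = 98.6%
Y = 67.7 * 98.6 / 100
= 66.7522 %

66.7522 %


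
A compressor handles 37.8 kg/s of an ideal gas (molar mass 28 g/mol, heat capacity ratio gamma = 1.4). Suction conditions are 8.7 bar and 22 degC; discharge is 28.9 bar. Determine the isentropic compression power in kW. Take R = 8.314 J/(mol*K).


Isentropic work: W = m*(gamma/(gamma-1))*(R*T1/MW)*((P2/P1)^((gamma-1)/gamma) - 1)
T1 = 22 + 273.15 = 295.15 K
Pressure ratio = 28.9 / 8.7 = 3.32184
Exponent = (1.4 - 1)/1.4 = 0.285714
(P2/P1)^exp - 1 = 3.32184^0.285714 - 1 = 0.409176
W = 37.8 * 1.4 / 0.4 * 8.314 * 295.15 / 28 * 0.409176 = 4744

4744 kW


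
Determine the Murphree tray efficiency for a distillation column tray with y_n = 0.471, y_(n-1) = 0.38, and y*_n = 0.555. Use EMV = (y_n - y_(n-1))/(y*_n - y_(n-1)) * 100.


Murphree vapor efficiency: EMV = (y_n - y_(n-1)) / (y*_n - y_(n-1)) * 100
EMV = (0.471 - 0.38) / (0.555 - 0.38) * 100 = 0.091 / 0.175 * 100 = 52.00

52.00 %


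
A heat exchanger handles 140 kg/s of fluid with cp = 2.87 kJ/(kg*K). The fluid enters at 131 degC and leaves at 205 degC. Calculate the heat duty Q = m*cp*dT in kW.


Q = m_dot * cp * delta_T
delta_T = 205 - 131 = 74 K
Q = 140 * 2.87 * 74
= 401.8 * 74
= 29733.2 kW

29733.2 kW


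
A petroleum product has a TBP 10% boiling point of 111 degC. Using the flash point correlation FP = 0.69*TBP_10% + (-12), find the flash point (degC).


FP = 0.69 * 111 + (-12) = 64.59

64.59 degC


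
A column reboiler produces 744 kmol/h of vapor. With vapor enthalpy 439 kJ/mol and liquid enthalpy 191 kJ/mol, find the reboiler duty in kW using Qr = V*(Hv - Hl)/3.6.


Qr = 744 * (439 - 191) / 3.6 = 744 * 248 / 3.6 = 51250

51250 kW


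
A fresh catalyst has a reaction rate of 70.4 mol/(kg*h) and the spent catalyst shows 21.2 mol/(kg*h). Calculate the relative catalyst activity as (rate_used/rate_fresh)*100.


Activity (%) = (rate_used / rate_fresh) * 100
rate_used = 21.2, rate_fresh = 70.4
= (21.2 / 70.4) * 100
= 0.3011 * 100 = 30.11

30.11 %


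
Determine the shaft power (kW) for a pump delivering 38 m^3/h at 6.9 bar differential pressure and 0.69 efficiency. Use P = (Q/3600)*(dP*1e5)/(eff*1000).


Q = 38 / 3600 = 0.0105556 m^3/s
P = 0.0105556 * (6.9 * 1e5) / 0.69 / 1000 = 10.56

10.56 kW


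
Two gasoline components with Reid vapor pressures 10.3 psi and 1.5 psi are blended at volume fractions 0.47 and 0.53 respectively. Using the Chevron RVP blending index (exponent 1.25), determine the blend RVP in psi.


Chevron index: RVP_blend = (sum xi*RVPi^1.25)^(1/1.25)
RVP^1.25 terms: 0.47 * 10.3^1.25 + 0.53 * 1.5^1.25 = 9.55231
RVP_blend = 9.55231^(1/1.25) = 6.083

6.083 psi


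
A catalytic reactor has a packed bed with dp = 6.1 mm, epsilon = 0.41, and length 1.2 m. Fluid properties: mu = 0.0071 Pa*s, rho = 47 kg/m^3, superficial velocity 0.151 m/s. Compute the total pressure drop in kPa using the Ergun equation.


dp = 6.1 mm = 0.0061 m
Viscous term = 150*0.0071*0.151*(1-0.41)^2 / (0.0061^2*0.41^3) = 21828.3
Inertial term = 1.75*47*0.151^2*(1-0.41) / (0.0061*0.41^3) = 2631.85
dP/L = 21828.3 + 2631.85 = 24460.1 Pa/m
dP = 24460.1 * 1.2 / 1000 = 29.35 kPa

29.35 kPa


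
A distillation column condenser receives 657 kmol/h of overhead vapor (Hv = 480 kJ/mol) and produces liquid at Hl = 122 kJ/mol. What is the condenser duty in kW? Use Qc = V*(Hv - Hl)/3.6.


Qc = 657 * (480 - 122) / 3.6 = 657 * 358 / 3.6 = 65340

65340 kW


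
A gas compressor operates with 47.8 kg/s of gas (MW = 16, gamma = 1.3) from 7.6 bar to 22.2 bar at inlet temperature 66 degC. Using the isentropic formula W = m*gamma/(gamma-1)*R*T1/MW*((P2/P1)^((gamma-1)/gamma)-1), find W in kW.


Isentropic work: W = m*(gamma/(gamma-1))*(R*T1/MW)*((P2/P1)^((gamma-1)/gamma) - 1)
T1 = 66 + 273.15 = 339.15 K
Pressure ratio = 22.2 / 7.6 = 2.92105
Exponent = (1.3 - 1)/1.3 = 0.230769
(P2/P1)^exp - 1 = 2.92105^0.230769 - 1 = 0.280654
W = 47.8 * 1.3 / 0.3 * 8.314 * 339.15 / 16 * 0.280654 = 10240

10240 kW


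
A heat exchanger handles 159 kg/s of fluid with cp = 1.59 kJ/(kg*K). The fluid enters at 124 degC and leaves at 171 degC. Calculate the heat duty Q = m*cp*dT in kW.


Q = m_dot * cp * delta_T
delta_T = 171 - 124 = 47 K
Q = 159 * 1.59 * 47
= 252.81 * 47
= 11882.07 kW

11882.07 kW


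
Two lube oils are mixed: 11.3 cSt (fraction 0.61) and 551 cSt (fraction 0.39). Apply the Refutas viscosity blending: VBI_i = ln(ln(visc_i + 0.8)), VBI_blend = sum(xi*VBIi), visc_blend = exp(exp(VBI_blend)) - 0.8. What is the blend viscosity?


Refutas method: VBN_i = 14.534*ln(ln(visc_i + 0.8)) + 10.975, blended linearly by mass fraction; since VBN is linear in VBI_i = ln(ln(visc_i + 0.8)) and the fractions sum to 1, blend VBI directly: visc = exp(exp(VBI_blend)) - 0.8
VBI_1 = ln(ln(11.3 + 0.8)) = 0.913569
VBI_2 = ln(ln(551 + 0.8)) = 1.84264
VBI_blend = 0.61 * 0.913569 + 0.39 * 1.84264 = 1.27591
visc_blend = exp(exp(1.27591)) - 0.8 = 35.14

35.14 cSt


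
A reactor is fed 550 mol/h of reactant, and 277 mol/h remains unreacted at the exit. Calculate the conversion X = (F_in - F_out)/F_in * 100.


X = (F_in - F_out) / F_in * 100
Moles reacted = 550 - 277 = 273
X = 273 / 550 * 100
= 0.4964 * 100
= 49.64 %

49.64 %


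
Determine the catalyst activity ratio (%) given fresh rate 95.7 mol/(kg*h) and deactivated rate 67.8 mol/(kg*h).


Activity (%) = (rate_used / rate_fresh) * 100
rate_used = 67.8, rate_fresh = 95.7
= (67.8 / 95.7) * 100
= 0.7085 * 100 = 70.85

70.85 %
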